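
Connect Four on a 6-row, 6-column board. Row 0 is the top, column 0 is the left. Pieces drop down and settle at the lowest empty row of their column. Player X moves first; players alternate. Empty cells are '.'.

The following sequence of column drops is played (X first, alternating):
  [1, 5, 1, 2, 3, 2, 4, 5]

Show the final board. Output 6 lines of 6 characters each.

Move 1: X drops in col 1, lands at row 5
Move 2: O drops in col 5, lands at row 5
Move 3: X drops in col 1, lands at row 4
Move 4: O drops in col 2, lands at row 5
Move 5: X drops in col 3, lands at row 5
Move 6: O drops in col 2, lands at row 4
Move 7: X drops in col 4, lands at row 5
Move 8: O drops in col 5, lands at row 4

Answer: ......
......
......
......
.XO..O
.XOXXO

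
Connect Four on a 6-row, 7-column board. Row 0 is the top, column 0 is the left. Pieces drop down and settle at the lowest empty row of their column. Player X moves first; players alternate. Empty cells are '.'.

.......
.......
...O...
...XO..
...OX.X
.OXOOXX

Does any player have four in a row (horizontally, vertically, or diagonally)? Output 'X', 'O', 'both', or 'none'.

none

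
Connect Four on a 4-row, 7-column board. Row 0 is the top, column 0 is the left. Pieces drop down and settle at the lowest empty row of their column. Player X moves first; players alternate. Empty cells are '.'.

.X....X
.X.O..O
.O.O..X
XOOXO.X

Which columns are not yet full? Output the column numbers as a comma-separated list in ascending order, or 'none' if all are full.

col 0: top cell = '.' → open
col 1: top cell = 'X' → FULL
col 2: top cell = '.' → open
col 3: top cell = '.' → open
col 4: top cell = '.' → open
col 5: top cell = '.' → open
col 6: top cell = 'X' → FULL

Answer: 0,2,3,4,5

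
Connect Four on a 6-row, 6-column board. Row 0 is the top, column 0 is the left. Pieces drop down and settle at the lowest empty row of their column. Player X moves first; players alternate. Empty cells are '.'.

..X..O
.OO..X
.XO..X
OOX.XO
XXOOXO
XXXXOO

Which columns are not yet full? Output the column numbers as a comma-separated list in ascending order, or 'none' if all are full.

Answer: 0,1,3,4

Derivation:
col 0: top cell = '.' → open
col 1: top cell = '.' → open
col 2: top cell = 'X' → FULL
col 3: top cell = '.' → open
col 4: top cell = '.' → open
col 5: top cell = 'O' → FULL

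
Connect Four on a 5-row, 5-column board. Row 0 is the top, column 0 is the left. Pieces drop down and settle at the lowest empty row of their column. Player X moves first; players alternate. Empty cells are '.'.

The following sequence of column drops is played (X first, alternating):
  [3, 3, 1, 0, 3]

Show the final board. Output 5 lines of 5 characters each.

Move 1: X drops in col 3, lands at row 4
Move 2: O drops in col 3, lands at row 3
Move 3: X drops in col 1, lands at row 4
Move 4: O drops in col 0, lands at row 4
Move 5: X drops in col 3, lands at row 2

Answer: .....
.....
...X.
...O.
OX.X.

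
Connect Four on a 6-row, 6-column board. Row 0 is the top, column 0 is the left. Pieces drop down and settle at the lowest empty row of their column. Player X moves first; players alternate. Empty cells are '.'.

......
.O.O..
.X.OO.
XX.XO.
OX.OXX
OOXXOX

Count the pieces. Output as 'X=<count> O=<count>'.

X=10 O=10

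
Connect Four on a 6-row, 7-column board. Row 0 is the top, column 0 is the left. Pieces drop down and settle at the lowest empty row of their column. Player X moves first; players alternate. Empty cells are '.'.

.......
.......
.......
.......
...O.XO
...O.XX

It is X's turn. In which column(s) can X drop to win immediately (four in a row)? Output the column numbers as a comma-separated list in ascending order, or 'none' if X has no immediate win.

col 0: drop X → no win
col 1: drop X → no win
col 2: drop X → no win
col 3: drop X → no win
col 4: drop X → no win
col 5: drop X → no win
col 6: drop X → no win

Answer: none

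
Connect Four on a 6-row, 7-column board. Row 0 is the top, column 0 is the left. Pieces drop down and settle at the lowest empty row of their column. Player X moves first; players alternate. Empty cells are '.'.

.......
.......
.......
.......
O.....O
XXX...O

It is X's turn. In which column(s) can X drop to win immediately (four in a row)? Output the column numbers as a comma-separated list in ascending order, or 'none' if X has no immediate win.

Answer: 3

Derivation:
col 0: drop X → no win
col 1: drop X → no win
col 2: drop X → no win
col 3: drop X → WIN!
col 4: drop X → no win
col 5: drop X → no win
col 6: drop X → no win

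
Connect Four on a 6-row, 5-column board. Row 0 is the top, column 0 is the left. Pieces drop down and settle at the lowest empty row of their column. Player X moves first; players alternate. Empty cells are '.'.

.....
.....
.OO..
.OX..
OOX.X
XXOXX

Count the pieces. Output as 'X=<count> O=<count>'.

X=7 O=6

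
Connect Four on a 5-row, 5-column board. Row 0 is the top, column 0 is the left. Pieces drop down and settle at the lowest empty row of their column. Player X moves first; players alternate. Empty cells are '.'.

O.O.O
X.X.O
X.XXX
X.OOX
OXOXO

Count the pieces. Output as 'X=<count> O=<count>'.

X=10 O=9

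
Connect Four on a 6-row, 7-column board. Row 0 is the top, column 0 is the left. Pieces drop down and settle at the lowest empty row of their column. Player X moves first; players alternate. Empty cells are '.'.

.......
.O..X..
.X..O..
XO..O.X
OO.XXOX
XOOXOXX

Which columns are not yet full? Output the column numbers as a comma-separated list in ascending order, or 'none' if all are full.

Answer: 0,1,2,3,4,5,6

Derivation:
col 0: top cell = '.' → open
col 1: top cell = '.' → open
col 2: top cell = '.' → open
col 3: top cell = '.' → open
col 4: top cell = '.' → open
col 5: top cell = '.' → open
col 6: top cell = '.' → open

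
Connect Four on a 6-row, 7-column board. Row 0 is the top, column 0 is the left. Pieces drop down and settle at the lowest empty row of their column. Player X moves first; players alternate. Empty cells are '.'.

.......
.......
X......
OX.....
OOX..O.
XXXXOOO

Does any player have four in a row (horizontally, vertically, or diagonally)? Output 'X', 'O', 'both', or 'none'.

X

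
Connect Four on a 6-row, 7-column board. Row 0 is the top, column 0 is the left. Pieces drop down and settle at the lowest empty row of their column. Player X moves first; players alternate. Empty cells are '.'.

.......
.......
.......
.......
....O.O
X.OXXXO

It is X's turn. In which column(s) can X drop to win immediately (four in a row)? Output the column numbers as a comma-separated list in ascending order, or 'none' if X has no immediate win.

col 0: drop X → no win
col 1: drop X → no win
col 2: drop X → no win
col 3: drop X → no win
col 4: drop X → no win
col 5: drop X → no win
col 6: drop X → no win

Answer: none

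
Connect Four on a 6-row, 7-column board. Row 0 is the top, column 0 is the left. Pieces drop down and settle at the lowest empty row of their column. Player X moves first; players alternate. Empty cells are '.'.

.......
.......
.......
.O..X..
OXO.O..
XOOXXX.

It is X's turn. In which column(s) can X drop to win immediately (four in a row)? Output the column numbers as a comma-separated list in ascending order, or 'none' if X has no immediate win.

col 0: drop X → no win
col 1: drop X → no win
col 2: drop X → no win
col 3: drop X → no win
col 4: drop X → no win
col 5: drop X → no win
col 6: drop X → WIN!

Answer: 6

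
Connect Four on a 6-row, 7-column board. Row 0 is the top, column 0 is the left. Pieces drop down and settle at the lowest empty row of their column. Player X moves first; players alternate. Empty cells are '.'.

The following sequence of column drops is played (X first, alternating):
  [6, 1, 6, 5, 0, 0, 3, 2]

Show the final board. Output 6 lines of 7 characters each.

Answer: .......
.......
.......
.......
O.....X
XOOX.OX

Derivation:
Move 1: X drops in col 6, lands at row 5
Move 2: O drops in col 1, lands at row 5
Move 3: X drops in col 6, lands at row 4
Move 4: O drops in col 5, lands at row 5
Move 5: X drops in col 0, lands at row 5
Move 6: O drops in col 0, lands at row 4
Move 7: X drops in col 3, lands at row 5
Move 8: O drops in col 2, lands at row 5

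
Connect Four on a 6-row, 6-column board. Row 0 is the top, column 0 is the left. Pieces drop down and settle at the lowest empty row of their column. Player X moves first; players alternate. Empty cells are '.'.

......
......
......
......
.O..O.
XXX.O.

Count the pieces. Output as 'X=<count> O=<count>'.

X=3 O=3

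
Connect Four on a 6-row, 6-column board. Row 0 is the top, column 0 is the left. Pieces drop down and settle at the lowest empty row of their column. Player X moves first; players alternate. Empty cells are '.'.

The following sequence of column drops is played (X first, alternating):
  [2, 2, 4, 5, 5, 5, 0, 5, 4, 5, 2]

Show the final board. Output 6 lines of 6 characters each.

Answer: ......
.....O
.....O
..X..O
..O.XX
X.X.XO

Derivation:
Move 1: X drops in col 2, lands at row 5
Move 2: O drops in col 2, lands at row 4
Move 3: X drops in col 4, lands at row 5
Move 4: O drops in col 5, lands at row 5
Move 5: X drops in col 5, lands at row 4
Move 6: O drops in col 5, lands at row 3
Move 7: X drops in col 0, lands at row 5
Move 8: O drops in col 5, lands at row 2
Move 9: X drops in col 4, lands at row 4
Move 10: O drops in col 5, lands at row 1
Move 11: X drops in col 2, lands at row 3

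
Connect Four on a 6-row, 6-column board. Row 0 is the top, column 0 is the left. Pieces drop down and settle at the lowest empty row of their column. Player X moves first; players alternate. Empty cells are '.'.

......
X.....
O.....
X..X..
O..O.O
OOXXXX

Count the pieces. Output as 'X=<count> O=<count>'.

X=7 O=6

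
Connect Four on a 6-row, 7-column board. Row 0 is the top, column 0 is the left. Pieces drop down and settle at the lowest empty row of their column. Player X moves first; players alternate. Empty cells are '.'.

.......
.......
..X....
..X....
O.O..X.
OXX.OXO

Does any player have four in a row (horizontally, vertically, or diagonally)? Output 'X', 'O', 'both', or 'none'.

none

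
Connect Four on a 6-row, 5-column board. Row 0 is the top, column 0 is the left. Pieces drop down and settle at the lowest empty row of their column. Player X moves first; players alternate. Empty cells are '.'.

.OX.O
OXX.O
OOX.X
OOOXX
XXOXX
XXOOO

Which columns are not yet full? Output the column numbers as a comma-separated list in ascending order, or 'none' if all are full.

col 0: top cell = '.' → open
col 1: top cell = 'O' → FULL
col 2: top cell = 'X' → FULL
col 3: top cell = '.' → open
col 4: top cell = 'O' → FULL

Answer: 0,3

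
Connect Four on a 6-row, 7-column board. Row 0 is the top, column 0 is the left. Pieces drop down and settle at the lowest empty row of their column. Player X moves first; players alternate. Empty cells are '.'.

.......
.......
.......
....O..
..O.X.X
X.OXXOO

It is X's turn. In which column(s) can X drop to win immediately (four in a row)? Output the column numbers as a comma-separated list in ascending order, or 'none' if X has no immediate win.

Answer: none

Derivation:
col 0: drop X → no win
col 1: drop X → no win
col 2: drop X → no win
col 3: drop X → no win
col 4: drop X → no win
col 5: drop X → no win
col 6: drop X → no win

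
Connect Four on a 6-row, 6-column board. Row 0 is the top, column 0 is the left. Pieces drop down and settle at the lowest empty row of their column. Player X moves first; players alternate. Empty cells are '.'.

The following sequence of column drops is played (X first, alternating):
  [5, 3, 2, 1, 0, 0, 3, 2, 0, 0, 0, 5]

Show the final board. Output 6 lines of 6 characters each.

Answer: ......
X.....
O.....
X.....
O.OX.O
XOXO.X

Derivation:
Move 1: X drops in col 5, lands at row 5
Move 2: O drops in col 3, lands at row 5
Move 3: X drops in col 2, lands at row 5
Move 4: O drops in col 1, lands at row 5
Move 5: X drops in col 0, lands at row 5
Move 6: O drops in col 0, lands at row 4
Move 7: X drops in col 3, lands at row 4
Move 8: O drops in col 2, lands at row 4
Move 9: X drops in col 0, lands at row 3
Move 10: O drops in col 0, lands at row 2
Move 11: X drops in col 0, lands at row 1
Move 12: O drops in col 5, lands at row 4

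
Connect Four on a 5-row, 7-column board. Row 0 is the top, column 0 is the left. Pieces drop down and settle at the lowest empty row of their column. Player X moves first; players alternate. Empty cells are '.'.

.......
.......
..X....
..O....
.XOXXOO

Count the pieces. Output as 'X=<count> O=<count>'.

X=4 O=4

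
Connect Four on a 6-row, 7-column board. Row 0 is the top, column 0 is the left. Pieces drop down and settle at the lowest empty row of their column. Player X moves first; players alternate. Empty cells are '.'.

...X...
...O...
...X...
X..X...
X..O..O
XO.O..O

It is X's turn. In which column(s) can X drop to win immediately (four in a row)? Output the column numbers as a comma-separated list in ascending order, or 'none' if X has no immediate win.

col 0: drop X → WIN!
col 1: drop X → no win
col 2: drop X → no win
col 4: drop X → no win
col 5: drop X → no win
col 6: drop X → no win

Answer: 0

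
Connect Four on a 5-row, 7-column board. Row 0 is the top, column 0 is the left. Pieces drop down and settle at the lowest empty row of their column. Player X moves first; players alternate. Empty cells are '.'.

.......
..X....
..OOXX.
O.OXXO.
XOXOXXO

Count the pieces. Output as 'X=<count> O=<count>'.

X=9 O=8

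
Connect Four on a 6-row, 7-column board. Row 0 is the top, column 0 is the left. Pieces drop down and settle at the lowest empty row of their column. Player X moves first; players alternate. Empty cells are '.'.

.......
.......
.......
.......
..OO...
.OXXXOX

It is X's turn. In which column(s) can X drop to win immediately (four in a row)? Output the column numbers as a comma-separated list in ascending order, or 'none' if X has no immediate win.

Answer: none

Derivation:
col 0: drop X → no win
col 1: drop X → no win
col 2: drop X → no win
col 3: drop X → no win
col 4: drop X → no win
col 5: drop X → no win
col 6: drop X → no win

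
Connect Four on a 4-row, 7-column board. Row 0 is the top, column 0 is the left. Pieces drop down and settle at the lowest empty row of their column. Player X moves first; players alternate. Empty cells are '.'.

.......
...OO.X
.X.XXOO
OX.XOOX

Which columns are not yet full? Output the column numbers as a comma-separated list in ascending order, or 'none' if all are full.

col 0: top cell = '.' → open
col 1: top cell = '.' → open
col 2: top cell = '.' → open
col 3: top cell = '.' → open
col 4: top cell = '.' → open
col 5: top cell = '.' → open
col 6: top cell = '.' → open

Answer: 0,1,2,3,4,5,6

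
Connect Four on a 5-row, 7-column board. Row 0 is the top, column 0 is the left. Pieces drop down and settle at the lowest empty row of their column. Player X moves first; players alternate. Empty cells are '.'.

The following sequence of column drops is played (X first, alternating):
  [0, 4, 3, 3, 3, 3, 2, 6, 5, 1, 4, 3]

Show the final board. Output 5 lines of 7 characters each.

Move 1: X drops in col 0, lands at row 4
Move 2: O drops in col 4, lands at row 4
Move 3: X drops in col 3, lands at row 4
Move 4: O drops in col 3, lands at row 3
Move 5: X drops in col 3, lands at row 2
Move 6: O drops in col 3, lands at row 1
Move 7: X drops in col 2, lands at row 4
Move 8: O drops in col 6, lands at row 4
Move 9: X drops in col 5, lands at row 4
Move 10: O drops in col 1, lands at row 4
Move 11: X drops in col 4, lands at row 3
Move 12: O drops in col 3, lands at row 0

Answer: ...O...
...O...
...X...
...OX..
XOXXOXO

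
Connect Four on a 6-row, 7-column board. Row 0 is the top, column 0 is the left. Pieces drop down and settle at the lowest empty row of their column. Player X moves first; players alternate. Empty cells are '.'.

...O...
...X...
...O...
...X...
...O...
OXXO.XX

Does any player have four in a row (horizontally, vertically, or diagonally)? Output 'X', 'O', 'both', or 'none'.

none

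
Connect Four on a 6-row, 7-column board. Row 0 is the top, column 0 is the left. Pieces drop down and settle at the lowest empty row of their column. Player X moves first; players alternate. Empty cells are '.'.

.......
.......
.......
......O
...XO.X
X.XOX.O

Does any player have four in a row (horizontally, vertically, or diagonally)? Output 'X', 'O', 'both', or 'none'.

none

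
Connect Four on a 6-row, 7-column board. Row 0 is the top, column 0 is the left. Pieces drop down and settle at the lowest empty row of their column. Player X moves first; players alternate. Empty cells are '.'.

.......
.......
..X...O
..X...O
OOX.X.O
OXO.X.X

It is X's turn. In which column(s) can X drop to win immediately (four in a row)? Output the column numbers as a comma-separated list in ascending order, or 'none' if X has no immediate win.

col 0: drop X → no win
col 1: drop X → no win
col 2: drop X → WIN!
col 3: drop X → no win
col 4: drop X → no win
col 5: drop X → no win
col 6: drop X → no win

Answer: 2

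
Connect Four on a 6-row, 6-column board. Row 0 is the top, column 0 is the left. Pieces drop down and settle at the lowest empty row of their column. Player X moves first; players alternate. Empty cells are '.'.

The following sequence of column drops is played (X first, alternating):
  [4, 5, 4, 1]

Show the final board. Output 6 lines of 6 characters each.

Answer: ......
......
......
......
....X.
.O..XO

Derivation:
Move 1: X drops in col 4, lands at row 5
Move 2: O drops in col 5, lands at row 5
Move 3: X drops in col 4, lands at row 4
Move 4: O drops in col 1, lands at row 5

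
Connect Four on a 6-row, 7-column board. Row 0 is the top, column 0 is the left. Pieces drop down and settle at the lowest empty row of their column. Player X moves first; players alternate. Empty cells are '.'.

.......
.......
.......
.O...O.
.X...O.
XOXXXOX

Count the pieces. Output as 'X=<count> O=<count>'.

X=6 O=5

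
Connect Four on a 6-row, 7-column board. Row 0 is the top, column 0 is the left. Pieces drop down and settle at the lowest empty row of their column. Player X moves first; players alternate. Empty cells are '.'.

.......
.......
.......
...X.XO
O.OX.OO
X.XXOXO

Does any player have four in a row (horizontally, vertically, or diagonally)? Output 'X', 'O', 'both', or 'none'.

none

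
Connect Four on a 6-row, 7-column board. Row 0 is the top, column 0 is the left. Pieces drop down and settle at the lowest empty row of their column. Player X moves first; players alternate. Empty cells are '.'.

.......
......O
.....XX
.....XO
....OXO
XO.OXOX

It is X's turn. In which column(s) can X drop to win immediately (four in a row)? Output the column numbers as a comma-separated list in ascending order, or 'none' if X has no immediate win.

Answer: 5

Derivation:
col 0: drop X → no win
col 1: drop X → no win
col 2: drop X → no win
col 3: drop X → no win
col 4: drop X → no win
col 5: drop X → WIN!
col 6: drop X → no win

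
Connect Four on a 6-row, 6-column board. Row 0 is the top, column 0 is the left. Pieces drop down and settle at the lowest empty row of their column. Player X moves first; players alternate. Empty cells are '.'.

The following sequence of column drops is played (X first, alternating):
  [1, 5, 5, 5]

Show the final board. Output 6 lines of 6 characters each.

Answer: ......
......
......
.....O
.....X
.X...O

Derivation:
Move 1: X drops in col 1, lands at row 5
Move 2: O drops in col 5, lands at row 5
Move 3: X drops in col 5, lands at row 4
Move 4: O drops in col 5, lands at row 3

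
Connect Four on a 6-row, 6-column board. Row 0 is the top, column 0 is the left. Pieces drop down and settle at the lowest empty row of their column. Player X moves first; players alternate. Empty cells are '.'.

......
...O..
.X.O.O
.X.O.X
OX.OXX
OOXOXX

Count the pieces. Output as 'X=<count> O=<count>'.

X=9 O=9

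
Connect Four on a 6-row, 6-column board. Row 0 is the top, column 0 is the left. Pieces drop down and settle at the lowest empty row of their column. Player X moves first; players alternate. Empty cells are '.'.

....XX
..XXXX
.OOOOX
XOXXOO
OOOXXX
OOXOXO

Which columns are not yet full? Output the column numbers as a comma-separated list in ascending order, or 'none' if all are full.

col 0: top cell = '.' → open
col 1: top cell = '.' → open
col 2: top cell = '.' → open
col 3: top cell = '.' → open
col 4: top cell = 'X' → FULL
col 5: top cell = 'X' → FULL

Answer: 0,1,2,3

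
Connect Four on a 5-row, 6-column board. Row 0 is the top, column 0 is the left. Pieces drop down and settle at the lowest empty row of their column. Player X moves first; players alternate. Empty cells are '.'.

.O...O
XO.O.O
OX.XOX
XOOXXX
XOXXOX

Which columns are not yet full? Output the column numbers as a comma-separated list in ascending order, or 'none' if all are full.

col 0: top cell = '.' → open
col 1: top cell = 'O' → FULL
col 2: top cell = '.' → open
col 3: top cell = '.' → open
col 4: top cell = '.' → open
col 5: top cell = 'O' → FULL

Answer: 0,2,3,4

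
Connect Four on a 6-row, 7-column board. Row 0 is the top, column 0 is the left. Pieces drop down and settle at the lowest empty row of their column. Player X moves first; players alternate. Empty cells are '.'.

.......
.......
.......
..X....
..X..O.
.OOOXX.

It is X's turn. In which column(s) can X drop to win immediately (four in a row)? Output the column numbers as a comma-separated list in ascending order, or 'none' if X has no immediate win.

Answer: none

Derivation:
col 0: drop X → no win
col 1: drop X → no win
col 2: drop X → no win
col 3: drop X → no win
col 4: drop X → no win
col 5: drop X → no win
col 6: drop X → no win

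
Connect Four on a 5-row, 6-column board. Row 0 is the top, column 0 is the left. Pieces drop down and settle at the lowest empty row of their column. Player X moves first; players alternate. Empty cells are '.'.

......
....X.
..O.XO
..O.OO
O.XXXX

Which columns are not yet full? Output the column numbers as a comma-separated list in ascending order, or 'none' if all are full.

col 0: top cell = '.' → open
col 1: top cell = '.' → open
col 2: top cell = '.' → open
col 3: top cell = '.' → open
col 4: top cell = '.' → open
col 5: top cell = '.' → open

Answer: 0,1,2,3,4,5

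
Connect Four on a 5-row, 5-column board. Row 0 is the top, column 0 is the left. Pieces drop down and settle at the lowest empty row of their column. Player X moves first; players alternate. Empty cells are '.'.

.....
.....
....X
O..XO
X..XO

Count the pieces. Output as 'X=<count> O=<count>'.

X=4 O=3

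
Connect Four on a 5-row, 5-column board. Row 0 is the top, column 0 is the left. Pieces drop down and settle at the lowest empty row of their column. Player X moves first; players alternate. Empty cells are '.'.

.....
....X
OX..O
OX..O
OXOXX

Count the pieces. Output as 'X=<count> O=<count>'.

X=6 O=6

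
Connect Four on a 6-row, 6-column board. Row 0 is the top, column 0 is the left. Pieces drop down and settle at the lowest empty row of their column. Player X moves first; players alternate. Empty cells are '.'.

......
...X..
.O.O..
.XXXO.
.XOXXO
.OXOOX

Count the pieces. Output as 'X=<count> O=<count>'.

X=9 O=8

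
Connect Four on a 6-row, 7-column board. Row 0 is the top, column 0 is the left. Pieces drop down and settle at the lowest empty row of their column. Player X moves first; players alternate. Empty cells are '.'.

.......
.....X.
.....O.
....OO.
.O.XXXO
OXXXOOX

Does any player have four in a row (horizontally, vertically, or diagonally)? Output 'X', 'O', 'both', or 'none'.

none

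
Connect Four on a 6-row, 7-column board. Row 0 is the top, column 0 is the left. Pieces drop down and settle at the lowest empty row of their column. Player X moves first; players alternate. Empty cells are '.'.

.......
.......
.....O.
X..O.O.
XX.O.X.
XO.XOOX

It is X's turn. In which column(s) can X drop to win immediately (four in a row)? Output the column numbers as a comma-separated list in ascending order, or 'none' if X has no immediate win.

col 0: drop X → WIN!
col 1: drop X → no win
col 2: drop X → no win
col 3: drop X → no win
col 4: drop X → no win
col 5: drop X → no win
col 6: drop X → no win

Answer: 0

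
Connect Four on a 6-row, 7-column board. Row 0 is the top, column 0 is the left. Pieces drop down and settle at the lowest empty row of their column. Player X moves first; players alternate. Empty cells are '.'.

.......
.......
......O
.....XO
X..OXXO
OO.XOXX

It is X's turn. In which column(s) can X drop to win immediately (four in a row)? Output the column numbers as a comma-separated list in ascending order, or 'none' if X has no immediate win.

col 0: drop X → no win
col 1: drop X → no win
col 2: drop X → no win
col 3: drop X → no win
col 4: drop X → no win
col 5: drop X → WIN!
col 6: drop X → no win

Answer: 5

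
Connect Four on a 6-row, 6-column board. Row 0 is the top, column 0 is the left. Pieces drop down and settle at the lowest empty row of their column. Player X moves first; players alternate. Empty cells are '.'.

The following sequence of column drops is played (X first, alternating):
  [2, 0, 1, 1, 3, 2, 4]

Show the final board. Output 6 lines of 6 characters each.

Answer: ......
......
......
......
.OO...
OXXXX.

Derivation:
Move 1: X drops in col 2, lands at row 5
Move 2: O drops in col 0, lands at row 5
Move 3: X drops in col 1, lands at row 5
Move 4: O drops in col 1, lands at row 4
Move 5: X drops in col 3, lands at row 5
Move 6: O drops in col 2, lands at row 4
Move 7: X drops in col 4, lands at row 5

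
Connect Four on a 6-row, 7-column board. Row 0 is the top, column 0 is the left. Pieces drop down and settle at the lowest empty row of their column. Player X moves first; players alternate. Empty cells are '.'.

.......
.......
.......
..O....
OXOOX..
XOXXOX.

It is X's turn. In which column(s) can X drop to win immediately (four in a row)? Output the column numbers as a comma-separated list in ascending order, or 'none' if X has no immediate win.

Answer: none

Derivation:
col 0: drop X → no win
col 1: drop X → no win
col 2: drop X → no win
col 3: drop X → no win
col 4: drop X → no win
col 5: drop X → no win
col 6: drop X → no win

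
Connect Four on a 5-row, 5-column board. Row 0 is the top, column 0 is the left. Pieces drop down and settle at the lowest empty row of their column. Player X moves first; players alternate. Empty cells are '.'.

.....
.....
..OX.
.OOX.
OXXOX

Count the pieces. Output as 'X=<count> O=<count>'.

X=5 O=5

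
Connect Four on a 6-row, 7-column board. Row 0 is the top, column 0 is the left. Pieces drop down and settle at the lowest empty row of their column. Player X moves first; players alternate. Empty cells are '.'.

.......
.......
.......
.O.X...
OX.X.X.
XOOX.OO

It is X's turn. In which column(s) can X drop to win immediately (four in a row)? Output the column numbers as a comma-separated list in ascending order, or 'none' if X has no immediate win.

Answer: 3

Derivation:
col 0: drop X → no win
col 1: drop X → no win
col 2: drop X → no win
col 3: drop X → WIN!
col 4: drop X → no win
col 5: drop X → no win
col 6: drop X → no win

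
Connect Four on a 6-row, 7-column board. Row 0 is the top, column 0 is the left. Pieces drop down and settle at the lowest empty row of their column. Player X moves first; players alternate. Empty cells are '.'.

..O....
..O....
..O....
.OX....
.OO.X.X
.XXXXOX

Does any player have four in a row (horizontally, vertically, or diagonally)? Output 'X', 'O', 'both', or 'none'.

X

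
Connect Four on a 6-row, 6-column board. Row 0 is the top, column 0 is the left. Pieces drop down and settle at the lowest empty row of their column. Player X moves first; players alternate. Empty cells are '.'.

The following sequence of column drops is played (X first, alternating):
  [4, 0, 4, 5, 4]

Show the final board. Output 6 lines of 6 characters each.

Move 1: X drops in col 4, lands at row 5
Move 2: O drops in col 0, lands at row 5
Move 3: X drops in col 4, lands at row 4
Move 4: O drops in col 5, lands at row 5
Move 5: X drops in col 4, lands at row 3

Answer: ......
......
......
....X.
....X.
O...XO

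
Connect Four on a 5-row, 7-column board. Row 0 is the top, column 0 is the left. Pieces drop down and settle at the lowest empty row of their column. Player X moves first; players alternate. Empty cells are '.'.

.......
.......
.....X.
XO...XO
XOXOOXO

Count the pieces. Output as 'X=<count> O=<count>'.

X=6 O=6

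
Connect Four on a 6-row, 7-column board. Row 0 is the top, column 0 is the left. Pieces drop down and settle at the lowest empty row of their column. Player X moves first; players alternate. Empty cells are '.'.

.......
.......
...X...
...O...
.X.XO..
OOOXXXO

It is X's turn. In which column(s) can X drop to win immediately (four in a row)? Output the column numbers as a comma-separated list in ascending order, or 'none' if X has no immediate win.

Answer: none

Derivation:
col 0: drop X → no win
col 1: drop X → no win
col 2: drop X → no win
col 3: drop X → no win
col 4: drop X → no win
col 5: drop X → no win
col 6: drop X → no win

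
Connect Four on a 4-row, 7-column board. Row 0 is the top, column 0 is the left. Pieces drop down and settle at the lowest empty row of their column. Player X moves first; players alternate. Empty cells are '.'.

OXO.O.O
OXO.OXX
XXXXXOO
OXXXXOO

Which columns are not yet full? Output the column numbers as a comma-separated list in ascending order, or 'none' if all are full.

col 0: top cell = 'O' → FULL
col 1: top cell = 'X' → FULL
col 2: top cell = 'O' → FULL
col 3: top cell = '.' → open
col 4: top cell = 'O' → FULL
col 5: top cell = '.' → open
col 6: top cell = 'O' → FULL

Answer: 3,5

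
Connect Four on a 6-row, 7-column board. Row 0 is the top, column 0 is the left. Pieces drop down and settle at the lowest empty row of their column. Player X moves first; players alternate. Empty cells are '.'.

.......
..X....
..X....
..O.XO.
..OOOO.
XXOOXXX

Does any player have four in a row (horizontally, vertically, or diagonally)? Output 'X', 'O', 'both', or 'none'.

O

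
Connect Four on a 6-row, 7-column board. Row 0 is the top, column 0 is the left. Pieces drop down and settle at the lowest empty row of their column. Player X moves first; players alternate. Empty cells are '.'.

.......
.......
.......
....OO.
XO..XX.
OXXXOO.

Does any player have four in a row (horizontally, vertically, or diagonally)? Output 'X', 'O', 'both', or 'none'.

none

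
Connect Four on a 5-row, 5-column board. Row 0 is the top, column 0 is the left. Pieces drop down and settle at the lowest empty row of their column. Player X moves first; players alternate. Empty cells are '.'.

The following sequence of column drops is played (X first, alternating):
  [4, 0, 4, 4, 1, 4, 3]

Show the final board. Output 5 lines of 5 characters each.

Move 1: X drops in col 4, lands at row 4
Move 2: O drops in col 0, lands at row 4
Move 3: X drops in col 4, lands at row 3
Move 4: O drops in col 4, lands at row 2
Move 5: X drops in col 1, lands at row 4
Move 6: O drops in col 4, lands at row 1
Move 7: X drops in col 3, lands at row 4

Answer: .....
....O
....O
....X
OX.XX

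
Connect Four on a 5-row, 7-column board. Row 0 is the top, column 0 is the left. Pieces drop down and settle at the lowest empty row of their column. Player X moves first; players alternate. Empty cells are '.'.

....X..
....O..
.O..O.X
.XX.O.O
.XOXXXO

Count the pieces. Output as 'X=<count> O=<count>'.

X=8 O=7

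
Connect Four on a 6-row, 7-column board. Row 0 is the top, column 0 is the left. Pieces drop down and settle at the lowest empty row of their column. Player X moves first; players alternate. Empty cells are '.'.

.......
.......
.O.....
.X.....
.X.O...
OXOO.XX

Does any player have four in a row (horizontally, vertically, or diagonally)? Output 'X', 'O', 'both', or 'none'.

none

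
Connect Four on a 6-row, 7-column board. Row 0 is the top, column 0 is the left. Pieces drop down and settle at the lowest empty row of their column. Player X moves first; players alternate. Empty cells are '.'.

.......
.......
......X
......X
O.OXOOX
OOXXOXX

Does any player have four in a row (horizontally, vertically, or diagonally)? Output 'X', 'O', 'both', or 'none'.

X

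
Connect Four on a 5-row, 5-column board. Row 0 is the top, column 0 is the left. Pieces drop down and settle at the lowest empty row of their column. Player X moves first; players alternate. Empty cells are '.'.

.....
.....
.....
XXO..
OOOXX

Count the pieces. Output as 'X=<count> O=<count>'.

X=4 O=4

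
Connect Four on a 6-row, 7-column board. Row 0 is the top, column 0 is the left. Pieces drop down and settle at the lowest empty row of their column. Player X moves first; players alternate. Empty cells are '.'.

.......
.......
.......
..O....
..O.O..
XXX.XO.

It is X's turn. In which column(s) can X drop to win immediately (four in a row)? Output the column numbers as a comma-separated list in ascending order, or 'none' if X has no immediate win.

Answer: 3

Derivation:
col 0: drop X → no win
col 1: drop X → no win
col 2: drop X → no win
col 3: drop X → WIN!
col 4: drop X → no win
col 5: drop X → no win
col 6: drop X → no win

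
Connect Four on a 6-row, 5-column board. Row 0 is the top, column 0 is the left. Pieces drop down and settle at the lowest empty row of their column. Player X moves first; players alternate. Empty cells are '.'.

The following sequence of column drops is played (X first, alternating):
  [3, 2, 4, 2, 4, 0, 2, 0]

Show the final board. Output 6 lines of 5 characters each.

Answer: .....
.....
.....
..X..
O.O.X
O.OXX

Derivation:
Move 1: X drops in col 3, lands at row 5
Move 2: O drops in col 2, lands at row 5
Move 3: X drops in col 4, lands at row 5
Move 4: O drops in col 2, lands at row 4
Move 5: X drops in col 4, lands at row 4
Move 6: O drops in col 0, lands at row 5
Move 7: X drops in col 2, lands at row 3
Move 8: O drops in col 0, lands at row 4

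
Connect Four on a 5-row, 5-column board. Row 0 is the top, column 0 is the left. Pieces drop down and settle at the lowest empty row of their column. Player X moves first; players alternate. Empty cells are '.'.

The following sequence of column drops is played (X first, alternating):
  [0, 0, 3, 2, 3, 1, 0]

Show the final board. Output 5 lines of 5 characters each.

Move 1: X drops in col 0, lands at row 4
Move 2: O drops in col 0, lands at row 3
Move 3: X drops in col 3, lands at row 4
Move 4: O drops in col 2, lands at row 4
Move 5: X drops in col 3, lands at row 3
Move 6: O drops in col 1, lands at row 4
Move 7: X drops in col 0, lands at row 2

Answer: .....
.....
X....
O..X.
XOOX.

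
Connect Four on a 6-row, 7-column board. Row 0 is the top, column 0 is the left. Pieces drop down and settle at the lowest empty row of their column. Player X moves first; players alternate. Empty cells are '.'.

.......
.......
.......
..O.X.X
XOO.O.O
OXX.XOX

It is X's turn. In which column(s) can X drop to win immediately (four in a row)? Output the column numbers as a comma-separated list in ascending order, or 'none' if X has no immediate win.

col 0: drop X → no win
col 1: drop X → no win
col 2: drop X → no win
col 3: drop X → WIN!
col 4: drop X → no win
col 5: drop X → no win
col 6: drop X → no win

Answer: 3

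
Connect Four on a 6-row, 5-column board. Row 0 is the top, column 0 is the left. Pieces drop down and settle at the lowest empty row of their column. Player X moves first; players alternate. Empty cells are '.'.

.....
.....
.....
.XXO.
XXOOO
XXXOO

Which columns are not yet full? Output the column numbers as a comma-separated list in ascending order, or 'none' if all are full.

Answer: 0,1,2,3,4

Derivation:
col 0: top cell = '.' → open
col 1: top cell = '.' → open
col 2: top cell = '.' → open
col 3: top cell = '.' → open
col 4: top cell = '.' → open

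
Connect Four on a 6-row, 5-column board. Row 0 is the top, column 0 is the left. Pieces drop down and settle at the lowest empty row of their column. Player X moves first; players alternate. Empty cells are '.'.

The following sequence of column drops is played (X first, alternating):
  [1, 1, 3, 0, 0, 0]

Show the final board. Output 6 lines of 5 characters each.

Move 1: X drops in col 1, lands at row 5
Move 2: O drops in col 1, lands at row 4
Move 3: X drops in col 3, lands at row 5
Move 4: O drops in col 0, lands at row 5
Move 5: X drops in col 0, lands at row 4
Move 6: O drops in col 0, lands at row 3

Answer: .....
.....
.....
O....
XO...
OX.X.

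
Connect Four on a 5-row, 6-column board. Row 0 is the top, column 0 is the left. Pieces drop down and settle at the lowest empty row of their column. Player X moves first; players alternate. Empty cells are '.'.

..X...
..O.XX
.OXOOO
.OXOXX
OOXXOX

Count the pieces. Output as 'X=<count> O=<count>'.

X=10 O=10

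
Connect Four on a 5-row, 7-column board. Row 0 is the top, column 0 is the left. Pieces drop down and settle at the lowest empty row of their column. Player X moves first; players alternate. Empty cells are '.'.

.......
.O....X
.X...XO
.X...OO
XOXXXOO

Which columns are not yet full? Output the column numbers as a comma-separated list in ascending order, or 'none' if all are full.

col 0: top cell = '.' → open
col 1: top cell = '.' → open
col 2: top cell = '.' → open
col 3: top cell = '.' → open
col 4: top cell = '.' → open
col 5: top cell = '.' → open
col 6: top cell = '.' → open

Answer: 0,1,2,3,4,5,6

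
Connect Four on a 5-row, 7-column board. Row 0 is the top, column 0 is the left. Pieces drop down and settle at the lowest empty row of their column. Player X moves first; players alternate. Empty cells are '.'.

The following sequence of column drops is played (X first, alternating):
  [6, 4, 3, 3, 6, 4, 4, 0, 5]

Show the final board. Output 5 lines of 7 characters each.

Move 1: X drops in col 6, lands at row 4
Move 2: O drops in col 4, lands at row 4
Move 3: X drops in col 3, lands at row 4
Move 4: O drops in col 3, lands at row 3
Move 5: X drops in col 6, lands at row 3
Move 6: O drops in col 4, lands at row 3
Move 7: X drops in col 4, lands at row 2
Move 8: O drops in col 0, lands at row 4
Move 9: X drops in col 5, lands at row 4

Answer: .......
.......
....X..
...OO.X
O..XOXX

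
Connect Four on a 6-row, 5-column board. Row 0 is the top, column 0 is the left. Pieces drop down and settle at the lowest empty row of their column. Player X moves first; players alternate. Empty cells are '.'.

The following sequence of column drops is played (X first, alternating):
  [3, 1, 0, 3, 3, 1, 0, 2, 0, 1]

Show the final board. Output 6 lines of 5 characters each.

Move 1: X drops in col 3, lands at row 5
Move 2: O drops in col 1, lands at row 5
Move 3: X drops in col 0, lands at row 5
Move 4: O drops in col 3, lands at row 4
Move 5: X drops in col 3, lands at row 3
Move 6: O drops in col 1, lands at row 4
Move 7: X drops in col 0, lands at row 4
Move 8: O drops in col 2, lands at row 5
Move 9: X drops in col 0, lands at row 3
Move 10: O drops in col 1, lands at row 3

Answer: .....
.....
.....
XO.X.
XO.O.
XOOX.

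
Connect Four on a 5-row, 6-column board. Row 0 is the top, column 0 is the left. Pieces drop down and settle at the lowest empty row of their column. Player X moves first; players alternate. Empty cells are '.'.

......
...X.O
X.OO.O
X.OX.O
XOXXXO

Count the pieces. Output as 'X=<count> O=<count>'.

X=8 O=8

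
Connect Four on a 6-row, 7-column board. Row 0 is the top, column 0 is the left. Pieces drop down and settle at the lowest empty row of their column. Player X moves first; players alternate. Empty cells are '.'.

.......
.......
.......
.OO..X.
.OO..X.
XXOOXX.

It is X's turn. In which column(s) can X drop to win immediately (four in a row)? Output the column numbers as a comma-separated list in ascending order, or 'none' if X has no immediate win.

col 0: drop X → no win
col 1: drop X → no win
col 2: drop X → no win
col 3: drop X → no win
col 4: drop X → no win
col 5: drop X → WIN!
col 6: drop X → no win

Answer: 5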